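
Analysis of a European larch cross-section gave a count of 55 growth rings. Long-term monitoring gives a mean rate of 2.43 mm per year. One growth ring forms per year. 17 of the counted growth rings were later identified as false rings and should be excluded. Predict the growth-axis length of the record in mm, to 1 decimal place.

92.3 mm

True growth ring count = 55 − 17 = 38.
38 years at 2.43 mm/year gives 2.43 × 38 = 92.3 mm.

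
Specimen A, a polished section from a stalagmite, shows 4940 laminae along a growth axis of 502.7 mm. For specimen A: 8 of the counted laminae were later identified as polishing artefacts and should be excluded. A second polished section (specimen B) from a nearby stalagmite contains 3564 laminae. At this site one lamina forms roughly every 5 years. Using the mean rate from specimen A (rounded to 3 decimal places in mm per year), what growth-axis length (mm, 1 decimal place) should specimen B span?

356.4 mm

Specimen A: correcting the raw count gives 4940 − 8 = 4932 true laminae.
Specimen A: 4932 laminae at 5 years each span 4932 × 5 = 24660 years.
A: Extension rate ≈ 502.7 / 24660 = 0.020 mm/yr.
Specimen B: at 5 years per lamina, 3564 × 5 = 17820 years. Length of B = 0.020 × 17820 = 356.4 mm.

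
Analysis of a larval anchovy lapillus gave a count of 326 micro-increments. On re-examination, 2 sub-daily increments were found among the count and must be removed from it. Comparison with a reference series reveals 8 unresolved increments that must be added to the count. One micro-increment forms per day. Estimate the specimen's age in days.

True micro-increment count = 326 − 2 + 8 = 332.
With a one-to-one micro-increment periodicity this is 332 days.

332 d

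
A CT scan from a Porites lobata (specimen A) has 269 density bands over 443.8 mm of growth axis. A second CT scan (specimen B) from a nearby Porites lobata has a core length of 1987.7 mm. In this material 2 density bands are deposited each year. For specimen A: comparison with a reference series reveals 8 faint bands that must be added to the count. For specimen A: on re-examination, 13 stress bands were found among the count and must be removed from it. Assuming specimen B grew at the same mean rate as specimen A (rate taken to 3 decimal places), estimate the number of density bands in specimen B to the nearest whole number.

1182 density bands

Specimen A: true density band count = 269 − 13 + 8 = 264.
Specimen A: dividing by 2 density bands per year: 264 / 2 = 132 years.
A: 443.8 mm over 132 years gives 443.8 / 132 ≈ 3.362 mm/yr.
For B, 1987.7 / 3.362 = 591.23 years; at 2 density bands per year that is 591.23 × 2 ≈ 1182 density bands.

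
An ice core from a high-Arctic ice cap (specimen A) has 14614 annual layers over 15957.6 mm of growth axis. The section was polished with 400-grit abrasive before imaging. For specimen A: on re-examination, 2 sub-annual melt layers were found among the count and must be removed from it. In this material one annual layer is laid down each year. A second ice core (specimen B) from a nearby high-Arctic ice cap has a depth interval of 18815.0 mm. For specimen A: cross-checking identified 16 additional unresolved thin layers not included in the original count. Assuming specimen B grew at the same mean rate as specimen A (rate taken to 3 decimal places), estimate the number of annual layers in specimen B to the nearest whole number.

17246 annual layers

Specimen A: correcting the raw count gives 14614 − 2 + 16 = 14628 true annual layers.
A: Extension rate ≈ 15957.6 / 14628 = 1.091 mm/year.
For B, 18815.0 / 1.091 = 17245.65 years ≈ 17246 annual layers.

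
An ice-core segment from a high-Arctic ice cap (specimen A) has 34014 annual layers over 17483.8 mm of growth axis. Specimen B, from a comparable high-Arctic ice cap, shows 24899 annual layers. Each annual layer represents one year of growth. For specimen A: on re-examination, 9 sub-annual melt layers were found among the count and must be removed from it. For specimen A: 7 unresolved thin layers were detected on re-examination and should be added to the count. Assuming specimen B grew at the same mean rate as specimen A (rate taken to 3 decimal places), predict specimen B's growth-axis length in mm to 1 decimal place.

Specimen A: true annual layer count = 34014 − 9 + 7 = 34012.
A: Mean rate = 17483.8 mm / 34012 years ≈ 0.514 mm/year.
For B, 0.514 mm/year × 24899 years = 12798.1 mm.

12798.1 mm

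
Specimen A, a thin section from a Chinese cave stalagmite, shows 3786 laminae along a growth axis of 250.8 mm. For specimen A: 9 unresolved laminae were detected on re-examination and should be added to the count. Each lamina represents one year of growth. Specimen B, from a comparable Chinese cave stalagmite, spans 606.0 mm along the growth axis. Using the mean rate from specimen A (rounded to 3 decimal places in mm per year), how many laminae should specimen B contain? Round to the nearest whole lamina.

Specimen A: after corrections the count is 3786 + 9 = 3795 laminae.
A: Extension rate ≈ 250.8 / 3795 = 0.066 mm per year.
B spans 606.0 / 0.066 = 9181.82 years ≈ 9182 laminae.

9182 laminae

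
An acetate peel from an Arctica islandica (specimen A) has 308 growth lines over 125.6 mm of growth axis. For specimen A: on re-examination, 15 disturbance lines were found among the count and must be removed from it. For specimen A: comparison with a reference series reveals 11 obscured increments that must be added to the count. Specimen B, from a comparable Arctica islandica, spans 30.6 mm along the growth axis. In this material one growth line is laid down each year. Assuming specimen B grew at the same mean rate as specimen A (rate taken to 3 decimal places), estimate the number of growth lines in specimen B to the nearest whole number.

Specimen A: adjusted count: 308 − 15 + 11 = 304 growth lines.
A: Mean rate = 125.6 mm / 304 years ≈ 0.413 mm per year.
B spans 30.6 / 0.413 = 74.09 years ≈ 74 growth lines.

74 growth lines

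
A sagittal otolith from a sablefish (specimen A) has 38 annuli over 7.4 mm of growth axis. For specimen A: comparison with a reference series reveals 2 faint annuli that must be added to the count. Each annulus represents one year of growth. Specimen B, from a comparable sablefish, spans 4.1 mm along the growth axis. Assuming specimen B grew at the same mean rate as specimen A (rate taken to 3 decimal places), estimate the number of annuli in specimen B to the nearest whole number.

22 annuli

Specimen A: true annulus count = 38 + 2 = 40.
A: 7.4 mm over 40 years gives 7.4 / 40 ≈ 0.185 mm per year.
For B, 4.1 / 0.185 = 22.16 years ≈ 22 annuli.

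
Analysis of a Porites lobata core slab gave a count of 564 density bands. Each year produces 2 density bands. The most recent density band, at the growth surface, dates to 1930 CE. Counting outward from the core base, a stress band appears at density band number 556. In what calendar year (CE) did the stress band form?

1926 CE

The stress band sits at density band 556 from the core base, so 564 − 556 = 8 density bands formed after it.
Dividing by 2 density bands per year: 8 / 2 = 4 years.
The density band at the growth surface is 1930 CE, so the stress band dates to 1930 − 4 = 1926 CE.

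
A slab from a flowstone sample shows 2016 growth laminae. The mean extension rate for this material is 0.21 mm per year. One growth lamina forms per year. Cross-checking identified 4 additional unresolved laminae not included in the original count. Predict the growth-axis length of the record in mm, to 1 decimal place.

After corrections the count is 2016 + 4 = 2020 growth laminae.
Predicted length = 0.21 mm/year × 2020 years = 424.2 mm.

424.2 mm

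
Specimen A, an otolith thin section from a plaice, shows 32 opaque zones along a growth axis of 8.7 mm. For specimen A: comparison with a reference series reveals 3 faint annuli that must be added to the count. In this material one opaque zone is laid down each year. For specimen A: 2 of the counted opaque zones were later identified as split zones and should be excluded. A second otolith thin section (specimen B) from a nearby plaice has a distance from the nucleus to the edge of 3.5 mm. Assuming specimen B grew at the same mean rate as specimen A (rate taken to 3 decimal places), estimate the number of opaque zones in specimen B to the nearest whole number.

Specimen A: adjusted count: 32 − 2 + 3 = 33 opaque zones.
A: Extension rate ≈ 8.7 / 33 = 0.264 mm/yr.
B spans 3.5 / 0.264 = 13.26 years ≈ 13 opaque zones.

13 opaque zones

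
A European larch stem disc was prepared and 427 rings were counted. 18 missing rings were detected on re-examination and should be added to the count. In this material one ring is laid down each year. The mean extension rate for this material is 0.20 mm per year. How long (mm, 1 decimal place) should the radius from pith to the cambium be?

Correcting the raw count gives 427 + 18 = 445 true rings.
Predicted length = 0.20 mm/year × 445 years = 89.0 mm.

89.0 mm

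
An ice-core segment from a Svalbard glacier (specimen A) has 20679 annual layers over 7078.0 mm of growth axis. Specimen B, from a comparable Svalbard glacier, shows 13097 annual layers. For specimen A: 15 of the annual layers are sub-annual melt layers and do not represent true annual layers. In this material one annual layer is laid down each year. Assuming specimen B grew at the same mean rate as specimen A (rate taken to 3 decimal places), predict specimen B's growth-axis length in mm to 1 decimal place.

Specimen A: true annual layer count = 20679 − 15 = 20664.
A: Extension rate ≈ 7078.0 / 20664 = 0.343 mm/yr.
B's length ≈ 0.343 × 13097 = 4492.3 mm.

4492.3 mm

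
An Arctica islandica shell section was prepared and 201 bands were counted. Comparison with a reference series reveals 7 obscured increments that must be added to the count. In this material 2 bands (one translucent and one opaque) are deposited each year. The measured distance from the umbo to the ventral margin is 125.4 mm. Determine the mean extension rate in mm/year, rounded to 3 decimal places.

1.206 mm/year

True band count = 201 + 7 = 208.
With 2 bands per year, 208 / 2 = 104 years.
125.4 mm over 104 years gives 125.4 / 104 ≈ 1.206 mm/year.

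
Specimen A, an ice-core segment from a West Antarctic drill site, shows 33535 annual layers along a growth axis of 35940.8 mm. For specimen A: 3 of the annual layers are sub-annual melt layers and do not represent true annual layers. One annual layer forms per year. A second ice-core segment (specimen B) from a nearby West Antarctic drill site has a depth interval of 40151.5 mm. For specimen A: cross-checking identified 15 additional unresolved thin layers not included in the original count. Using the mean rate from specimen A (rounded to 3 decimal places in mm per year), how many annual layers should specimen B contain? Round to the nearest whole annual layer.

Specimen A: true annual layer count = 33535 − 3 + 15 = 33547.
A: 35940.8 mm over 33547 years gives 35940.8 / 33547 ≈ 1.071 mm/year.
Specimen B: 40151.5 mm / 1.071 mm per year = 37489.73 years ≈ 37490 annual layers.

37490 annual layers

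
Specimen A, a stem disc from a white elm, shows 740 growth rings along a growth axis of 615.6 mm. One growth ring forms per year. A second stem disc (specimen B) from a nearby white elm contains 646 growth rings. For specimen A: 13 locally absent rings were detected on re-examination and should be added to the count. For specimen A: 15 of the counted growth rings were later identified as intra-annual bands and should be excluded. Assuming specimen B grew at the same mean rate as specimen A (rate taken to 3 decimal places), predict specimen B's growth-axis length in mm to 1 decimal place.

538.8 mm

Specimen A: after corrections the count is 740 − 15 + 13 = 738 growth rings.
A: Extension rate ≈ 615.6 / 738 = 0.834 mm per year.
B's length ≈ 0.834 × 646 = 538.8 mm.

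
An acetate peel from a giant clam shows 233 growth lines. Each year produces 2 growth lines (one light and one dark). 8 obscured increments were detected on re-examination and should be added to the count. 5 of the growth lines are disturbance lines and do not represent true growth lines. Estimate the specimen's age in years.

After corrections the count is 233 − 5 + 8 = 236 growth lines.
Dividing by 2 growth lines per year: 236 / 2 = 118 years.

118 years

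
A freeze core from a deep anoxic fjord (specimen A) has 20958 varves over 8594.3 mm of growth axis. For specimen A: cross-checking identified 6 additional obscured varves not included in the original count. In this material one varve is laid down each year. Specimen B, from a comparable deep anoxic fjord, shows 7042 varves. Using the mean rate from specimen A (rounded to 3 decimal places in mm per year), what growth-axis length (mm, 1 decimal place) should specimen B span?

2887.2 mm

Specimen A: adjusted count: 20958 + 6 = 20964 varves.
A: 8594.3 mm over 20964 years gives 8594.3 / 20964 ≈ 0.410 mm/yr.
B's length ≈ 0.410 × 7042 = 2887.2 mm.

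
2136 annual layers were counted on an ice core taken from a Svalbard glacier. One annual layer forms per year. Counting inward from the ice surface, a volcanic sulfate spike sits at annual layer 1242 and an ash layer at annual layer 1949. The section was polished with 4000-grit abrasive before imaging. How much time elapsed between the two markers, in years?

707 years

The two markers are separated by 1949 − 1242 = 707 annual layers.
At one annual layer per year, 707 years elapsed between them.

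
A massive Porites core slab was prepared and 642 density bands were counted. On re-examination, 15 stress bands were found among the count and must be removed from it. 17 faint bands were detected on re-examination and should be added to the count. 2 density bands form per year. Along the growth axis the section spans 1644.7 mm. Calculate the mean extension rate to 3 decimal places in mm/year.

After corrections the count is 642 − 15 + 17 = 644 density bands.
With 2 density bands per year, 644 / 2 = 322 years.
1644.7 mm over 322 years gives 1644.7 / 322 ≈ 5.108 mm/year.

5.108 mm/year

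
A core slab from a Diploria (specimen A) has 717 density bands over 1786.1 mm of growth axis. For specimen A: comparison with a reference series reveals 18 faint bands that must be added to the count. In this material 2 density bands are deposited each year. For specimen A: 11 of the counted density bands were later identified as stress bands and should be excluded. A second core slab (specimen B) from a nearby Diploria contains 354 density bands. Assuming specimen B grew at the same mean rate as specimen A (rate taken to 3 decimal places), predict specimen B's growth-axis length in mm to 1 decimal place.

Specimen A: true density band count = 717 − 11 + 18 = 724.
Specimen A: 724 density bands at 2 per year is 724 / 2 = 362 years.
A: 1786.1 mm over 362 years gives 1786.1 / 362 ≈ 4.934 mm per year.
Specimen B: dividing by 2 density bands per year: 354 / 2 = 177 years. Length of B = 4.934 × 177 = 873.3 mm.

873.3 mm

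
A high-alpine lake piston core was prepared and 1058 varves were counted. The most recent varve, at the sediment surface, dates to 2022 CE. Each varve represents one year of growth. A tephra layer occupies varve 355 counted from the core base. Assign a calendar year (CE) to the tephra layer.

1319 CE

Between varve 355 and the sediment surface there are 1058 − 355 = 703 varves.
Counting back 703 years from 2022 CE places the tephra layer in 2022 − 703 = 1319 CE.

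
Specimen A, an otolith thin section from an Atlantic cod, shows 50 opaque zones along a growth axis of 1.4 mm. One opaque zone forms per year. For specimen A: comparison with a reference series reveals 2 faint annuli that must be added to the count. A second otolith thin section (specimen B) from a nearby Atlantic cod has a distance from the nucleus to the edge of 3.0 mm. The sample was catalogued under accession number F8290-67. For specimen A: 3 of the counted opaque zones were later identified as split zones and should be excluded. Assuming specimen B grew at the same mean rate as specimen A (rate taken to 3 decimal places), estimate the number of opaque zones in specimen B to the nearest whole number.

103 opaque zones

Specimen A: true opaque zone count = 50 − 3 + 2 = 49.
A: 1.4 mm over 49 years gives 1.4 / 49 ≈ 0.029 mm/yr.
Specimen B: 3.0 mm / 0.029 mm per year = 103.45 years ≈ 103 opaque zones.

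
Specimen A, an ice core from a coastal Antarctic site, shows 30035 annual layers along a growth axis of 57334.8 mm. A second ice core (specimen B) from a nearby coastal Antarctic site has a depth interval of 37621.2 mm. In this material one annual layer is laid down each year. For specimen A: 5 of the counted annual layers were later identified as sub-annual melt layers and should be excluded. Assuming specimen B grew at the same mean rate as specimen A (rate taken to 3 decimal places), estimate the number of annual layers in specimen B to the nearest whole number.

19707 annual layers

Specimen A: true annual layer count = 30035 − 5 = 30030.
A: Extension rate ≈ 57334.8 / 30030 = 1.909 mm/yr.
B spans 37621.2 / 1.909 = 19707.28 years ≈ 19707 annual layers.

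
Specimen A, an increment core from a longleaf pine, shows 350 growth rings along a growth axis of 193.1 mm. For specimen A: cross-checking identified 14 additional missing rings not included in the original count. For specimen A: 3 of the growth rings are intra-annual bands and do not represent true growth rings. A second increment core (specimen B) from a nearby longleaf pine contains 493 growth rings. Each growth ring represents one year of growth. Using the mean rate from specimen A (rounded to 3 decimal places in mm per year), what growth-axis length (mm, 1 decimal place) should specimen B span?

Specimen A: true growth ring count = 350 − 3 + 14 = 361.
A: Extension rate ≈ 193.1 / 361 = 0.535 mm per year.
Length of B = 0.535 × 493 = 263.8 mm.

263.8 mm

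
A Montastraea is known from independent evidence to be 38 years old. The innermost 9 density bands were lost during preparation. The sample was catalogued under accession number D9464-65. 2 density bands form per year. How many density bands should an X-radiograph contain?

38 years at 2 density bands per year gives 38 × 2 = 76 density bands.
Subtracting the 9 density bands not captured gives 76 − 9 = 67 density bands in the record.

67 density bands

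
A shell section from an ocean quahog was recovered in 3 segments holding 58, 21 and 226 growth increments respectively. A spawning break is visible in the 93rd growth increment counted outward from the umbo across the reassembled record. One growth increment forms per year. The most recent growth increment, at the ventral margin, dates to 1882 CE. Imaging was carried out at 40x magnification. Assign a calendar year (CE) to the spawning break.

Total growth increments = 58 + 21 + 226 = 305.
The spawning break sits at growth increment 93 from the umbo, so 305 − 93 = 212 growth increments formed after it.
1882 − 212 = 1670 CE.

1670 CE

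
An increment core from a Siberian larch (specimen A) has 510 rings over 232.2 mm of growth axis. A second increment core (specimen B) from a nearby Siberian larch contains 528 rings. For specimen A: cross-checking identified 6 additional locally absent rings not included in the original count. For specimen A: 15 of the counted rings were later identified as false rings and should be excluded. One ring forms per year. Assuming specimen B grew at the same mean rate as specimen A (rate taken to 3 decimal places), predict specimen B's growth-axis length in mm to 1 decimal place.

244.5 mm

Specimen A: adjusted count: 510 − 15 + 6 = 501 rings.
A: Mean rate = 232.2 mm / 501 years ≈ 0.463 mm per year.
Length of B = 0.463 × 528 = 244.5 mm.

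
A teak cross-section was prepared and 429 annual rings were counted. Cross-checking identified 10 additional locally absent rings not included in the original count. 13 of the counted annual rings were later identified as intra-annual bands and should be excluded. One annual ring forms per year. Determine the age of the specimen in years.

Adjusted count: 429 − 13 + 10 = 426 annual rings.
One annual ring per year makes the duration 426 years.

426 yr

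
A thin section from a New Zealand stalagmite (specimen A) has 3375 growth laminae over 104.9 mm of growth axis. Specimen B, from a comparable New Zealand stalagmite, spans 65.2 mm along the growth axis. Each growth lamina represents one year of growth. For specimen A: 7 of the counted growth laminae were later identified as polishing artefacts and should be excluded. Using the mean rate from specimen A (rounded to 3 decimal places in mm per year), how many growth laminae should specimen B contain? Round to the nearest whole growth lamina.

2103 growth laminae

Specimen A: after corrections the count is 3375 − 7 = 3368 growth laminae.
A: 104.9 mm over 3368 years gives 104.9 / 3368 ≈ 0.031 mm/yr.
B spans 65.2 / 0.031 = 2103.23 years ≈ 2103 growth laminae.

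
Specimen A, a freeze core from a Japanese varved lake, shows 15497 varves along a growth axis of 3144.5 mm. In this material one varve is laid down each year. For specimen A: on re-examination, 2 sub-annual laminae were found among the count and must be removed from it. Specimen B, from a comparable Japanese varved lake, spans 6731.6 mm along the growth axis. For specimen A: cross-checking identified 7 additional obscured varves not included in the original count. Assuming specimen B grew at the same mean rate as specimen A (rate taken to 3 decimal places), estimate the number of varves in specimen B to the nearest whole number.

33161 varves

Specimen A: adjusted count: 15497 − 2 + 7 = 15502 varves.
A: 3144.5 mm over 15502 years gives 3144.5 / 15502 ≈ 0.203 mm per year.
Specimen B: 6731.6 mm / 0.203 mm per year = 33160.59 years ≈ 33161 varves.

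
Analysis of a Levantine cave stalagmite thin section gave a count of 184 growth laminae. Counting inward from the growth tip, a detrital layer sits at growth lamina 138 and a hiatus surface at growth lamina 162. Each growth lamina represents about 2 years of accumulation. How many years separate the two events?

162 − 138 = 24 growth laminae lie between the two events.
Multiplying by 2 years per growth lamina: 24 × 2 = 48 years.

48 years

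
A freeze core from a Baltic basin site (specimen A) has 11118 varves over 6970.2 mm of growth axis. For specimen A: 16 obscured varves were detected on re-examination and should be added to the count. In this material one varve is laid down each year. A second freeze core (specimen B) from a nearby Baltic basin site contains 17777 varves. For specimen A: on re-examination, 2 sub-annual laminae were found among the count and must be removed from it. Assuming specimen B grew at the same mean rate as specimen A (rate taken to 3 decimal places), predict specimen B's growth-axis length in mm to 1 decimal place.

11128.4 mm

Specimen A: after corrections the count is 11118 − 2 + 16 = 11132 varves.
A: 6970.2 mm over 11132 years gives 6970.2 / 11132 ≈ 0.626 mm per year.
For B, 0.626 mm/year × 17777 years = 11128.4 mm.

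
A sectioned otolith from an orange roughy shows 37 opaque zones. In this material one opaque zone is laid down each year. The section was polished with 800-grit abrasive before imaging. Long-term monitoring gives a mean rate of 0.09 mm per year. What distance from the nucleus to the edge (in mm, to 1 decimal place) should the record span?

3.3 mm

The record spans 37 years at 0.09 mm per year.
Predicted length = 0.09 mm/year × 37 years = 3.3 mm.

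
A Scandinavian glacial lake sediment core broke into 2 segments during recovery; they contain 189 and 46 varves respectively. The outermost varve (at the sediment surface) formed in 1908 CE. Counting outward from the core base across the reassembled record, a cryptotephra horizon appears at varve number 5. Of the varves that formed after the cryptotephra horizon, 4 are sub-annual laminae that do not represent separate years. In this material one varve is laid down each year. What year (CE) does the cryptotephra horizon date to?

Total varves = 189 + 46 = 235.
Between varve 5 and the sediment surface there are 235 − 5 = 230 varves.
230 − 4 false = 226 true varves after the cryptotephra horizon.
Counting back 226 years from 1908 CE places the cryptotephra horizon in 1908 − 226 = 1682 CE.

1682 CE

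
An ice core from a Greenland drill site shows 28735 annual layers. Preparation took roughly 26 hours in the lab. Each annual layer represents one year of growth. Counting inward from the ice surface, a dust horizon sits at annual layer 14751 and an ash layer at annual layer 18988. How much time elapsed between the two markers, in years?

Separation: 18988 − 14751 = 4237 annual layers.
That is 4237 years at one annual layer per year.

4237 yr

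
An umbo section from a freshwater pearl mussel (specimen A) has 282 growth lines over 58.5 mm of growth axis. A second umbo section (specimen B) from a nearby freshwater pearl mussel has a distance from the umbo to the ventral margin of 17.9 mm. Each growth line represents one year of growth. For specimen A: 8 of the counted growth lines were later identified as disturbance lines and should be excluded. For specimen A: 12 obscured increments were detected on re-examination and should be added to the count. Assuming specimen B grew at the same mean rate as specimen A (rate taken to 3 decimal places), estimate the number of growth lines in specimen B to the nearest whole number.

87 growth lines

Specimen A: true growth line count = 282 − 8 + 12 = 286.
A: 58.5 mm over 286 years gives 58.5 / 286 ≈ 0.205 mm/year.
Specimen B: 17.9 mm / 0.205 mm per year = 87.32 years ≈ 87 growth lines.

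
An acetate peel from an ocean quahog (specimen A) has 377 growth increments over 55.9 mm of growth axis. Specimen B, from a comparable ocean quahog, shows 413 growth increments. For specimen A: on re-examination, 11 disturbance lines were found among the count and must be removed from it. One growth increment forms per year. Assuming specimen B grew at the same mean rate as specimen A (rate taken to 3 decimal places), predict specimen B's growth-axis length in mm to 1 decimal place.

63.2 mm

Specimen A: after corrections the count is 377 − 11 = 366 growth increments.
A: 55.9 mm over 366 years gives 55.9 / 366 ≈ 0.153 mm/yr.
For B, 0.153 mm/year × 413 years = 63.2 mm.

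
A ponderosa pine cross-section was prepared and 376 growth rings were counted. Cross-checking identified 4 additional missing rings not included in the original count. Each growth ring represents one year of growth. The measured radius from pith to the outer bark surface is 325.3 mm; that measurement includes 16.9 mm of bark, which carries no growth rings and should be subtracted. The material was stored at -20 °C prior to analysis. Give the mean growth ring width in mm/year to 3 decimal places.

0.812 mm/year

Adjusted count: 376 + 4 = 380 growth rings.
Removing the 16.9 mm offcut leaves 325.3 − 16.9 = 308.4 mm.
Extension rate ≈ 308.4 / 380 = 0.812 mm/year.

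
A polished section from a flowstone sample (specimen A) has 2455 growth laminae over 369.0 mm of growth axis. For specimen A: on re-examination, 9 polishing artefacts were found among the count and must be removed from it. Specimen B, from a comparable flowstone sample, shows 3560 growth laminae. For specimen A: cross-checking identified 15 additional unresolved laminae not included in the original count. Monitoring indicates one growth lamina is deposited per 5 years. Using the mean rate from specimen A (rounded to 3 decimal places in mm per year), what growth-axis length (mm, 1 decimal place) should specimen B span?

Specimen A: adjusted count: 2455 − 9 + 15 = 2461 growth laminae.
Specimen A: at 5 years per growth lamina, 2461 × 5 = 12305 years.
A: Mean rate = 369.0 mm / 12305 years ≈ 0.030 mm/yr.
Specimen B: multiplying by 5 years per growth lamina: 3560 × 5 = 17800 years. B's length ≈ 0.030 × 17800 = 534.0 mm.

534.0 mm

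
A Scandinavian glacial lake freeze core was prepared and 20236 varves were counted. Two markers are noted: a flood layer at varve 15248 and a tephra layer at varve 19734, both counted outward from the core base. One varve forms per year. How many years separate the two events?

4486 yr

The two markers are separated by 19734 − 15248 = 4486 varves.
That is 4486 years at one varve per year.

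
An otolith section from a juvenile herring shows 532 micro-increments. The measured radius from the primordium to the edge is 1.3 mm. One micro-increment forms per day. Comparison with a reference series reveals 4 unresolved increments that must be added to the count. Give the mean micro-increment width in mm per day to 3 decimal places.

True micro-increment count = 532 + 4 = 536.
Extension rate ≈ 1.3 / 536 = 0.002 mm per day.

0.002 mm per day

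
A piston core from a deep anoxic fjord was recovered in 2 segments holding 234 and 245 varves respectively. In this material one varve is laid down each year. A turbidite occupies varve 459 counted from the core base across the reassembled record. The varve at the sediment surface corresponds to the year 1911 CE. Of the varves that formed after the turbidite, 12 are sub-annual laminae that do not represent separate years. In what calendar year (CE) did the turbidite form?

1903 CE

Total varves = 234 + 245 = 479.
Between varve 459 and the sediment surface there are 479 − 459 = 20 varves.
20 − 12 false = 8 true varves after the turbidite.
The varve at the sediment surface is 1911 CE, so the turbidite dates to 1911 − 8 = 1903 CE.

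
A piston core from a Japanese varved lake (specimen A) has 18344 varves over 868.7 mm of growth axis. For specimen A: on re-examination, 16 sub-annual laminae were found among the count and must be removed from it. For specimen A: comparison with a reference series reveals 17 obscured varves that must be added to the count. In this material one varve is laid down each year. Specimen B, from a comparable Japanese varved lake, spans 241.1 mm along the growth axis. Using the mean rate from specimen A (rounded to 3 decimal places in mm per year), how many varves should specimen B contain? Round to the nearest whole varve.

Specimen A: adjusted count: 18344 − 16 + 17 = 18345 varves.
A: Extension rate ≈ 868.7 / 18345 = 0.047 mm per year.
B spans 241.1 / 0.047 = 5129.79 years ≈ 5130 varves.

5130 varves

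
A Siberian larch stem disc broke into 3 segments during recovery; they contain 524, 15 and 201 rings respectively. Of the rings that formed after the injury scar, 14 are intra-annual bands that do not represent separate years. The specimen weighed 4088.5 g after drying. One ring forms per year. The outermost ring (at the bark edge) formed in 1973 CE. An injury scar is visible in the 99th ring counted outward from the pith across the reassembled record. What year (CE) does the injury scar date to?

1346 CE

Total rings = 524 + 15 + 201 = 740.
740 − 99 = 641 rings lie beyond the injury scar toward the bark edge.
641 − 14 false = 627 true rings after the injury scar.
1973 − 627 = 1346 CE.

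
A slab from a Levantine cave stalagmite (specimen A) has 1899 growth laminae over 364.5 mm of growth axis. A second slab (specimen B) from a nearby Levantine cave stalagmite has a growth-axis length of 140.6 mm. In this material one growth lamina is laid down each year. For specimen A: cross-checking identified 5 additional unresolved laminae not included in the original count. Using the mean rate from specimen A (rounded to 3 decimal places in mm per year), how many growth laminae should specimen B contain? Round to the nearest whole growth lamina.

Specimen A: true growth lamina count = 1899 + 5 = 1904.
A: Extension rate ≈ 364.5 / 1904 = 0.191 mm/yr.
For B, 140.6 / 0.191 = 736.13 years ≈ 736 growth laminae.

736 growth laminae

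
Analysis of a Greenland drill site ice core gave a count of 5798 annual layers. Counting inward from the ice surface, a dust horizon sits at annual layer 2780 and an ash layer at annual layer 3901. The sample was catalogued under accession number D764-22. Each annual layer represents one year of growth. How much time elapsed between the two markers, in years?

3901 − 2780 = 1121 annual layers lie between the two events.
That is 1121 years at one annual layer per year.

1121 years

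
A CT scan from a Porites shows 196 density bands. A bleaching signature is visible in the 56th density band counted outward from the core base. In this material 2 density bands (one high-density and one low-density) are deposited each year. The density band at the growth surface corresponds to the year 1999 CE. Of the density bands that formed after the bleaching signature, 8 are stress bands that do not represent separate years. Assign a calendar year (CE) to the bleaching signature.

1933 CE

Between density band 56 and the growth surface there are 196 − 56 = 140 density bands.
140 − 8 false = 132 true density bands after the bleaching signature.
Dividing by 2 density bands per year: 132 / 2 = 66 years.
1999 − 66 = 1933 CE.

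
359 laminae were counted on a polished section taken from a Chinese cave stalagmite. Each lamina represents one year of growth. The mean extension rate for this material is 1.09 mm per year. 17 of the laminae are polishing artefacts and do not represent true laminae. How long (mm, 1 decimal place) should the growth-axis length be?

Correcting the raw count gives 359 − 17 = 342 true laminae.
Length ≈ 1.09 × 342 = 372.8 mm.

372.8 mm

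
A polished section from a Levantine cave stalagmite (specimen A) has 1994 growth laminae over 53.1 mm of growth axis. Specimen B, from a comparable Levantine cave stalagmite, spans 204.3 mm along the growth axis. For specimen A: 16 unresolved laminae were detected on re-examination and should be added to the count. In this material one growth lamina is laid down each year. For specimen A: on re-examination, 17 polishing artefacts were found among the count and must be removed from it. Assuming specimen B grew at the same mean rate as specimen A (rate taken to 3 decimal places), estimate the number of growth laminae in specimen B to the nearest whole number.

7567 growth laminae

Specimen A: correcting the raw count gives 1994 − 17 + 16 = 1993 true growth laminae.
A: Mean rate = 53.1 mm / 1993 years ≈ 0.027 mm/yr.
Specimen B: 204.3 mm / 0.027 mm per year = 7566.67 years ≈ 7567 growth laminae.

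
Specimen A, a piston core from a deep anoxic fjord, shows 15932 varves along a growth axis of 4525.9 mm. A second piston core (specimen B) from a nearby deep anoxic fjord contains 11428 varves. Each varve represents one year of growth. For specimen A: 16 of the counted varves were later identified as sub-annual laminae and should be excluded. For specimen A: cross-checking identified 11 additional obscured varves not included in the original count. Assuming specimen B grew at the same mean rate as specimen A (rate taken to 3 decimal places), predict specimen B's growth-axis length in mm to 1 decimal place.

Specimen A: true varve count = 15932 − 16 + 11 = 15927.
A: Mean rate = 4525.9 mm / 15927 years ≈ 0.284 mm/yr.
Length of B = 0.284 × 11428 = 3245.6 mm.

3245.6 mm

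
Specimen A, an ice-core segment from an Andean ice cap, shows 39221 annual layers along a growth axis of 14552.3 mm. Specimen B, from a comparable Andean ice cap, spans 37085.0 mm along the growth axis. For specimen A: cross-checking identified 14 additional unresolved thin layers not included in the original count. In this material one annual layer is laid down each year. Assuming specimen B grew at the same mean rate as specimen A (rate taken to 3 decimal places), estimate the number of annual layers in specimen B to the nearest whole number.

Specimen A: after corrections the count is 39221 + 14 = 39235 annual layers.
A: 14552.3 mm over 39235 years gives 14552.3 / 39235 ≈ 0.371 mm/yr.
For B, 37085.0 / 0.371 = 99959.57 years ≈ 99960 annual layers.

99960 annual layers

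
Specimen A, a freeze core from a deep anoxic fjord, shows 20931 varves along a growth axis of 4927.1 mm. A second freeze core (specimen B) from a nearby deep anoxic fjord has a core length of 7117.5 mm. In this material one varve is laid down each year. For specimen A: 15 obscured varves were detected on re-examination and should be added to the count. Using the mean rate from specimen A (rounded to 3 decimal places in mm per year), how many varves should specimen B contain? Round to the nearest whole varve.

30287 varves

Specimen A: correcting the raw count gives 20931 + 15 = 20946 true varves.
A: Mean rate = 4927.1 mm / 20946 years ≈ 0.235 mm/year.
For B, 7117.5 / 0.235 = 30287.23 years ≈ 30287 varves.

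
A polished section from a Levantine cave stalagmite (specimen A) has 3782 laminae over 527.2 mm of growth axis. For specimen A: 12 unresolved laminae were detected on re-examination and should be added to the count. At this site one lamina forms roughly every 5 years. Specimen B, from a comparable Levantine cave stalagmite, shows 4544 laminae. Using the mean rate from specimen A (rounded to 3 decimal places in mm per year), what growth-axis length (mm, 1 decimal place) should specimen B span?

636.2 mm

Specimen A: correcting the raw count gives 3782 + 12 = 3794 true laminae.
Specimen A: at 5 years per lamina, 3794 × 5 = 18970 years.
A: Extension rate ≈ 527.2 / 18970 = 0.028 mm/year.
Specimen B: 4544 laminae at 5 years each span 4544 × 5 = 22720 years. Length of B = 0.028 × 22720 = 636.2 mm.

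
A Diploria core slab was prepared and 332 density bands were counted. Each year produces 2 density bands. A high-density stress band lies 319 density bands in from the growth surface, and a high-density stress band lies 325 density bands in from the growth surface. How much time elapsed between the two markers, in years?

3 years

325 − 319 = 6 density bands lie between the two events.
6 density bands at 2 per year is 6 / 2 = 3 years.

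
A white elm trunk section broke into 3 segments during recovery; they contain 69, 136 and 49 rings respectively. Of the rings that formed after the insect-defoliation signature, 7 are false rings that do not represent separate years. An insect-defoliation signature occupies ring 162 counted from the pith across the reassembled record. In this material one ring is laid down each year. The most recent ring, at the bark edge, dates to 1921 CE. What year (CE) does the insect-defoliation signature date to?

Total rings = 69 + 136 + 49 = 254.
Between ring 162 and the bark edge there are 254 − 162 = 92 rings.
92 − 7 false = 85 true rings after the insect-defoliation signature.
The ring at the bark edge is 1921 CE, so the insect-defoliation signature dates to 1921 − 85 = 1836 CE.

1836 CE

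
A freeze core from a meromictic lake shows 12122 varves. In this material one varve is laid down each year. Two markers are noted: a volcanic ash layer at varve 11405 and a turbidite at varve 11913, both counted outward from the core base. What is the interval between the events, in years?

508 yr

Separation: 11913 − 11405 = 508 varves.
One varve per year makes the interval 508 years.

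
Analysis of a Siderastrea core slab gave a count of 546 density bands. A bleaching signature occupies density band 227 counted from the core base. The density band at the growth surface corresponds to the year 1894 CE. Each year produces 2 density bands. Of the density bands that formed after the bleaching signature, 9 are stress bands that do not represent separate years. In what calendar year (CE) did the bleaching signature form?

1739 CE

The bleaching signature sits at density band 227 from the core base, so 546 − 227 = 319 density bands formed after it.
319 − 9 false = 310 true density bands after the bleaching signature.
With 2 density bands per year, 310 / 2 = 155 years.
1894 − 155 = 1739 CE.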